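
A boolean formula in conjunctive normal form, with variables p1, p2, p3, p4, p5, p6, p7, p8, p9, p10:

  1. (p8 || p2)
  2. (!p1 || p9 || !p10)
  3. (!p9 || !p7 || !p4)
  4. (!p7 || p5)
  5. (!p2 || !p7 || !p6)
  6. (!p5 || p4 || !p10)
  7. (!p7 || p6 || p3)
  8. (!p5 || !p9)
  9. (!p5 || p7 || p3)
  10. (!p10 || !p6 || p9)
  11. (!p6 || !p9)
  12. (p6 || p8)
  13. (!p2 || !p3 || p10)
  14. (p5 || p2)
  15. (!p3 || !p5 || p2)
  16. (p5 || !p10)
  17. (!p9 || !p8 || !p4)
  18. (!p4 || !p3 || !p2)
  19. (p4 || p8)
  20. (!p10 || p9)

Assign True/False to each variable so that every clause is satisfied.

p1=True  p2=True  p3=False  p4=True  p5=False  p6=False  p7=False  p8=True  p9=False  p10=False

Branch on p1: take p1 = True.
The remaining clauses are satisfied by p2 = True, p3 = False, p4 = True, p5 = False, p6 = False, p7 = False, p8 = True, p9 = False, p10 = False.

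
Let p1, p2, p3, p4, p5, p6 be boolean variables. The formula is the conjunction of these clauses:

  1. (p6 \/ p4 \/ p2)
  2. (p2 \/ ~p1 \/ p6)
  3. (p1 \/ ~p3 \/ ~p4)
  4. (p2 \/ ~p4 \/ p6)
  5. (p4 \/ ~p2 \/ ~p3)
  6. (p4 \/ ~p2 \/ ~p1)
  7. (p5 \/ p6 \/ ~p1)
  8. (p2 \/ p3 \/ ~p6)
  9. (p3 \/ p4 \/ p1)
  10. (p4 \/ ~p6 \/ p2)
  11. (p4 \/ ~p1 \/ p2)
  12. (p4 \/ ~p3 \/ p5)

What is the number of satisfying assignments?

Case analysis on p4 and p2:
  p4=T, p2=T: 10 of the 16 assignments to (p1,p3,p5,p6) work.
  p4=T, p2=F: remaining (p1,p3,p5,p6) ∈ {(T,T,F,T); (T,T,T,T)} — 2.
  p4=F, p2=T: a clause becomes empty — 0.
  p4=F, p2=F: a clause becomes empty — 0.
Total: 10 + 2 + 0 + 0 = 12.

12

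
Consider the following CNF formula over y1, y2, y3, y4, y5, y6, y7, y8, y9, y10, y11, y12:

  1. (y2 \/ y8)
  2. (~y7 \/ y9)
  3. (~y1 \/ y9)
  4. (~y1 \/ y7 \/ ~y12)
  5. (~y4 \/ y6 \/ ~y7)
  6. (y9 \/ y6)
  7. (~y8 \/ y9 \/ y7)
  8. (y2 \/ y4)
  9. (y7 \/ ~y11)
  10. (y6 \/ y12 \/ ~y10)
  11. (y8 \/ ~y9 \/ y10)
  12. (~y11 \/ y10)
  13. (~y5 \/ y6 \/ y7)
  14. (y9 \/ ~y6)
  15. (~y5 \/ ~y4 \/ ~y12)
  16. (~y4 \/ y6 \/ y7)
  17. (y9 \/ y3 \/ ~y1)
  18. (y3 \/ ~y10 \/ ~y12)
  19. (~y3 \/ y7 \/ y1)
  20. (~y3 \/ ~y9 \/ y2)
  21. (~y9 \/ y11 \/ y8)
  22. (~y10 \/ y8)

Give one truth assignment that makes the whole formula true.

Pure literal: y2 appears only positively; assign y2 = True.
Try y1 = True.
  then y9 is forced to True.
Try y3 = False.
Branch on y4: take y4 = False.
For the remaining variables, y5 = True, y6 = True, y7 = True, y8 = True, y10 = True, y11 = False, y12 = False works.
Check each clause:
  1. (y2 \/ y8) — y8 is true.
  2. (~y7 \/ y9) — y9 is true.
  3. (y9 \/ ~y1) — y9 is true.
  4. (y7 \/ ~y12 \/ ~y1) — ~y12 is true.
  5. (y6 \/ ~y4 \/ ~y7) — ~y4 is true.
  6. (y6 \/ y9) — y9 is true.
  7. (~y8 \/ y9 \/ y7) — y9 is true.
  8. (y2 \/ y4) — y2 is true.
  9. (~y11 \/ y7) — ~y11 is true.
  10. (y12 \/ ~y10 \/ y6) — y6 is true.
  11. (y10 \/ y8 \/ ~y9) — y8 is true.
  12. (~y11 \/ y10) — y10 is true.
  13. (~y5 \/ y7 \/ y6) — y6 is true.
  14. (~y6 \/ y9) — y9 is true.
  15. (~y4 \/ ~y5 \/ ~y12) — ~y12 is true.
  16. (y6 \/ ~y4 \/ y7) — ~y4 is true.
  17. (y9 \/ ~y1 \/ y3) — y9 is true.
  18. (y3 \/ ~y12 \/ ~y10) — ~y12 is true.
  19. (y7 \/ ~y3 \/ y1) — y1 is true.
  20. (~y9 \/ ~y3 \/ y2) — y2 is true.
  21. (~y9 \/ y8 \/ y11) — y8 is true.
  22. (y8 \/ ~y10) — y8 is true.

y1 = True, y2 = True, y3 = False, y4 = False, y5 = True, y6 = True, y7 = True, y8 = True, y9 = True, y10 = True, y11 = False, y12 = False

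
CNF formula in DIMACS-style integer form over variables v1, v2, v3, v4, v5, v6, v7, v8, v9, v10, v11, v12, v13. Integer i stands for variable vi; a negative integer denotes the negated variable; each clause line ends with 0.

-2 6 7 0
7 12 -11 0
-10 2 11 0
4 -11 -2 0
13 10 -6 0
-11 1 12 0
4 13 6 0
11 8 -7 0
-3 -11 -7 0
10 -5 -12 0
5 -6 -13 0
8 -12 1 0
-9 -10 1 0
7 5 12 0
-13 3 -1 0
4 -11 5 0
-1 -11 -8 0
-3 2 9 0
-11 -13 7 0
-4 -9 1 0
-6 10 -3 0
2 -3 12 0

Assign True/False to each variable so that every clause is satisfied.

v1=True, v2=True, v3=True, v4=False, v5=True, v6=False, v7=True, v8=True, v9=True, v10=True, v11=False, v12=False, v13=True

Set v1 = True and propagate.
For the remaining variables, v2 = True, v3 = True, v4 = False, v5 = True, v6 = False, v7 = True, v8 = True, v9 = True, v10 = True, v11 = False, v12 = False, v13 = True works.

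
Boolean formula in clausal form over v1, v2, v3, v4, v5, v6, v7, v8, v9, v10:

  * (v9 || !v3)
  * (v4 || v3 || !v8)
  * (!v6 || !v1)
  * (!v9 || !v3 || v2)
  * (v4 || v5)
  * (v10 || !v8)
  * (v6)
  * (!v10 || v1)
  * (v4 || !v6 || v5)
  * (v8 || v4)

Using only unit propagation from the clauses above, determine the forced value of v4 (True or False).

True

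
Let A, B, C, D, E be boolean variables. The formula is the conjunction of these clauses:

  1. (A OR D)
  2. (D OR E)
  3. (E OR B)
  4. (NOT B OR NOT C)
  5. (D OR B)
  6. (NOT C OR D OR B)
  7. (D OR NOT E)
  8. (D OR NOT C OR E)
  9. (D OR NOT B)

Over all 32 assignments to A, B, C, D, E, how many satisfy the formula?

8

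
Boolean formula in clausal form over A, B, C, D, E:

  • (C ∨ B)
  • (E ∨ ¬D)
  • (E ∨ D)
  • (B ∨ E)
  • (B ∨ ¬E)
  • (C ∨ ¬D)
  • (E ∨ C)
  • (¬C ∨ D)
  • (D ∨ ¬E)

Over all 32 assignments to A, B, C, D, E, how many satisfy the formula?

2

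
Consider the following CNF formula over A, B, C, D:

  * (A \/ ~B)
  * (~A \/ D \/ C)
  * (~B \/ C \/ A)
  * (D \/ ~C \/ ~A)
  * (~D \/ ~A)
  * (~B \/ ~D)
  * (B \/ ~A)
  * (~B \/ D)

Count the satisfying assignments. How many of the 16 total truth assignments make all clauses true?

4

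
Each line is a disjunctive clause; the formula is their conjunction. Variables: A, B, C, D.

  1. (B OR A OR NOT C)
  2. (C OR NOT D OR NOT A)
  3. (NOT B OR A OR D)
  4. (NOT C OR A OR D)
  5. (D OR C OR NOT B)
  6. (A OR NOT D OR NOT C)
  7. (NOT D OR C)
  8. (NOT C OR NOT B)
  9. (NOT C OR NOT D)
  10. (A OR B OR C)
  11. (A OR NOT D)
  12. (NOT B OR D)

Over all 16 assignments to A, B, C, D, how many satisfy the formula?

2

Satisfying assignments:
  A=1 B=0 C=0 D=0
  A=1 B=0 C=1 D=0
Count: 2.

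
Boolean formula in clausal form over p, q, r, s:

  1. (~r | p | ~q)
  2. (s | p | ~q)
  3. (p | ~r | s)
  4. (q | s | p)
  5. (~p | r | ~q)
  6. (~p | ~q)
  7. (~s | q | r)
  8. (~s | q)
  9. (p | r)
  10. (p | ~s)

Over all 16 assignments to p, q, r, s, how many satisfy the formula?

The models are:
  p=1 q=0 r=0 s=0
  p=1 q=0 r=1 s=0
That's 2 in total.

2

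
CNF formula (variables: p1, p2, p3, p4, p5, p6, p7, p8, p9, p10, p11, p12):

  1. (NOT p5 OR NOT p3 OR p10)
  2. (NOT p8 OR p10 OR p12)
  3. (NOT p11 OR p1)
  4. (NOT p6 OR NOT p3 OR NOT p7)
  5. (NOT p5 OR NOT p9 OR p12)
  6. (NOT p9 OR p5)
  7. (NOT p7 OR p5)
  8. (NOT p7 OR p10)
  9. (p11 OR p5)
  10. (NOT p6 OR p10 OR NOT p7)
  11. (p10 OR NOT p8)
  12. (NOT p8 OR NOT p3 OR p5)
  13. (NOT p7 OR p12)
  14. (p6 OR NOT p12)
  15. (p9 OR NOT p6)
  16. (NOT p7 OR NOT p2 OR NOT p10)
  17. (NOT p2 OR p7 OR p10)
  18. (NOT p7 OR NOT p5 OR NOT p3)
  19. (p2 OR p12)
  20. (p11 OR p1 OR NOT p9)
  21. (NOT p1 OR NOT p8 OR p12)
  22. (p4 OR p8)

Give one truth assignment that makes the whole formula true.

p1=T, p2=F, p3=F, p4=F, p5=T, p6=T, p7=T, p8=T, p9=T, p10=T, p11=T, p12=T

Check each clause:
  1. (NOT p5 OR NOT p3 OR p10) — p10 is true.
  2. (p10 OR NOT p8 OR p12) — p10 is true.
  3. (NOT p11 OR p1) — p1 is true.
  4. (NOT p6 OR NOT p7 OR NOT p3) — NOT p3 is true.
  5. (p12 OR NOT p9 OR NOT p5) — p12 is true.
  6. (p5 OR NOT p9) — p5 is true.
  7. (p5 OR NOT p7) — p5 is true.
  8. (NOT p7 OR p10) — p10 is true.
  9. (p11 OR p5) — p11 is true.
  10. (NOT p7 OR NOT p6 OR p10) — p10 is true.
  11. (NOT p8 OR p10) — p10 is true.
  12. (p5 OR NOT p3 OR NOT p8) — NOT p3 is true.
  13. (p12 OR NOT p7) — p12 is true.
  14. (NOT p12 OR p6) — p6 is true.
  15. (NOT p6 OR p9) — p9 is true.
  16. (NOT p2 OR NOT p10 OR NOT p7) — NOT p2 is true.
  17. (NOT p2 OR p7 OR p10) — p10 is true.
  18. (NOT p5 OR NOT p3 OR NOT p7) — NOT p3 is true.
  19. (p2 OR p12) — p12 is true.
  20. (p11 OR NOT p9 OR p1) — p1 is true.
  21. (NOT p1 OR p12 OR NOT p8) — p12 is true.
  22. (p8 OR p4) — p8 is true.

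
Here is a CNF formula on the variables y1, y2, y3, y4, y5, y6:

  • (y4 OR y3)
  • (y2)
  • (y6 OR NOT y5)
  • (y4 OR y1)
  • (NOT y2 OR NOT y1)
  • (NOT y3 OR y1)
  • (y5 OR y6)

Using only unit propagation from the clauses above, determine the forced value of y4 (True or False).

True

(y2) stands alone — y2 = True.
In (NOT y2 OR NOT y1), NOT y2 is now false; NOT y1 must hold, so y1 = False.
From (y4 OR y1) and y1 = False: y4 = True.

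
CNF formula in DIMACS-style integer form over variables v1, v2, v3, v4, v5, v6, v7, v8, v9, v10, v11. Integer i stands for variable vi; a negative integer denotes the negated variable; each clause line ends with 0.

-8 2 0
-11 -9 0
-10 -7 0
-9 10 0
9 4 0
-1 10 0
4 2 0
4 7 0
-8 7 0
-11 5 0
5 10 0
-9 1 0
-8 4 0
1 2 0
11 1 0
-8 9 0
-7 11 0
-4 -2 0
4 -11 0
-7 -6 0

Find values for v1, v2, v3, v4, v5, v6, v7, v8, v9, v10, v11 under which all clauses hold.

v6 occurs only negated in the remaining clauses — set v6 = False.
Pure literal: v8 appears only negated; assign v8 = False.
Try v1 = True.
  then v10 is forced to True.
  then v7 is forced to False.
  then v4 is forced to True.
  then v2 is forced to False.
Branch on v5: take v5 = False.
  then v11 is forced to False.
v3, v9 are now unconstrained; take v3 = True, v9 = True.
Every clause has at least one true literal under this assignment.

v1 = True  v2 = False  v3 = True  v4 = True  v5 = False  v6 = False  v7 = False  v8 = False  v9 = True  v10 = True  v11 = False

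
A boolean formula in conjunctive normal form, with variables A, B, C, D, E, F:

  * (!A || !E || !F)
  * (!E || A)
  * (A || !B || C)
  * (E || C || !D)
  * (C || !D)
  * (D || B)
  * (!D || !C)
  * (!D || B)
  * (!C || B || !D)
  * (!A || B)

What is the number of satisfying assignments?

Case analysis on D and B:
  D=T, B=T: a clause becomes empty — 0.
  D=T, B=F: a clause becomes empty — 0.
  D=F, B=T: 8 of the 16 assignments to (A,C,E,F) work.
  D=F, B=F: a clause becomes empty — 0.
Total: 0 + 0 + 8 + 0 = 8.

8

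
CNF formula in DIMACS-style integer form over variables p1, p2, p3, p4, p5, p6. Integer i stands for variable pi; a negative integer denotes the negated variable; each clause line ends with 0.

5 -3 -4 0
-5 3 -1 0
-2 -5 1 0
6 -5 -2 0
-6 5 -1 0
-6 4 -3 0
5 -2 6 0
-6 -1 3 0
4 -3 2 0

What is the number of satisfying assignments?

Case analysis on p5 and p3:
  p5=1, p3=1: 5 of the 16 assignments to (p1,p2,p4,p6) work.
  p5=1, p3=0: remaining (p1,p2,p4,p6) ∈ {(0,0,0,0); (0,0,0,1); (0,0,1,0); (0,0,1,1)} — 4.
  p5=0, p3=1: a clause becomes empty — 0.
  p5=0, p3=0: p4 free; 4 ways for (p1,p2,p6) × 2^1 = 8.
Total: 5 + 4 + 0 + 8 = 17.

17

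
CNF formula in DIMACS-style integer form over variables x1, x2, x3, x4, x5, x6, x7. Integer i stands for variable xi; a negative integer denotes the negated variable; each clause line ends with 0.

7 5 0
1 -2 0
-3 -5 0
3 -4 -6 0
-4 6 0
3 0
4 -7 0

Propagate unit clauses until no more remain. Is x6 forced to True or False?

(x3) stands alone — x3 = True.
(~x5 \/ ~x3) with x3 = True leaves only ~x5, so x5 = False.
From (x7 \/ x5) and x5 = False: x7 = True.
(~x7 \/ x4) with x7 = True leaves only x4, so x4 = True.
From (~x4 \/ x6) and x4 = True: x6 = True.

True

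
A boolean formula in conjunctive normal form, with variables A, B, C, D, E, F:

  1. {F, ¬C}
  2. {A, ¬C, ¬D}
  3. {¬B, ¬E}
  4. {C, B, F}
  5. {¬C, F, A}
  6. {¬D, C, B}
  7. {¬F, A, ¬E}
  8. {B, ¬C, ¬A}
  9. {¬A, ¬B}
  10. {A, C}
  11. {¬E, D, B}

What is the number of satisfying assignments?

Satisfying assignments:
  A=0 B=0 C=1 D=0 E=0 F=1
  A=0 B=1 C=1 D=0 E=0 F=1
  A=1 B=0 C=0 D=0 E=0 F=1
That's 3 in total.

3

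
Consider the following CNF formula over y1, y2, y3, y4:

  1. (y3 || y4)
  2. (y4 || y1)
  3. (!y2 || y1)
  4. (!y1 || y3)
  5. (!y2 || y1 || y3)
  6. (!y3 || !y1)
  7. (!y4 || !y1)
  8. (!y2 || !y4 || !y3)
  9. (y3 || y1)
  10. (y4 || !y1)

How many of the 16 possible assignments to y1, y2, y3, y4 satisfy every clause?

The models are:
  y1=0 y2=0 y3=1 y4=1
That's 1 in total.

1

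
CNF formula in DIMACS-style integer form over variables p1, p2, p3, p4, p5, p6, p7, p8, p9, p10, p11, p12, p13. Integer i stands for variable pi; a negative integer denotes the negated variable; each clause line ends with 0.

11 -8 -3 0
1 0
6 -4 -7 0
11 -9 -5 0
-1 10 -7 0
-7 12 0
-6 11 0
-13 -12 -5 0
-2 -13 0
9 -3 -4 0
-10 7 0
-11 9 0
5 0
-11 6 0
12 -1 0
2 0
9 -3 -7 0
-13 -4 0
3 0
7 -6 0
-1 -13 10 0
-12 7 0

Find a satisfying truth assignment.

(p1) is a unit clause, so p1 = True.
(p5) is a unit clause, so p5 = True.
(p12) is a unit clause, so p12 = True.
(¬p13) is a unit clause, so p13 = False.
The clause (p2) is unit: p2 must be True.
Unit propagation: (p3) forces p3 = True.
Unit propagation: (p7) forces p7 = True.
The clause (p10) is unit: p10 must be True.
(p9) is a unit clause, so p9 = True.
(p11) is a unit clause, so p11 = True.
Unit propagation: (p6) forces p6 = True.
p4, p8 are now unconstrained; take p4 = True, p8 = True.
Every clause has at least one true literal under this assignment.

p1 = True, p2 = True, p3 = True, p4 = True, p5 = True, p6 = True, p7 = True, p8 = True, p9 = True, p10 = True, p11 = True, p12 = True, p13 = False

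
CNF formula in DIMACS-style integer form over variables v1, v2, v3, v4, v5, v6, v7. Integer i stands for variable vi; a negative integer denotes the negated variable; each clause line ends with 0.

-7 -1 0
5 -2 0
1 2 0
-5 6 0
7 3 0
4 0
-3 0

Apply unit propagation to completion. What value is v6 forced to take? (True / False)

True

(v4) is a unit clause: v4 = True.
(NOT v3) stands alone — v3 = False.
In (v7 OR v3), v3 is now false; v7 must hold, so v7 = True.
(NOT v7 OR NOT v1): since v7 = True, the clause reduces to (NOT v1). v1 = False.
From (v2 OR v1) and v1 = False: v2 = True.
(NOT v2 OR v5): since v2 = True, the clause reduces to (v5). v5 = True.
(NOT v5 OR v6) with v5 = True leaves only v6, so v6 = True.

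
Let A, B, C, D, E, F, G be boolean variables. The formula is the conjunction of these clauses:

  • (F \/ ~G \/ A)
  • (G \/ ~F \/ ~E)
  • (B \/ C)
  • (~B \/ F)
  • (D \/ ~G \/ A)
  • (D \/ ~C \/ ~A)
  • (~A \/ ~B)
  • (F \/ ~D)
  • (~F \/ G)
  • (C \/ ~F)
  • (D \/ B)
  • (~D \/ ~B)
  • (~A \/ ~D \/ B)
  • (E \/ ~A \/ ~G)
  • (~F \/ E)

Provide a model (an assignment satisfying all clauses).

A = False, B = False, C = True, D = True, E = True, F = True, G = True

Check each clause:
  1. (A \/ F \/ ~G) — F is true.
  2. (~E \/ ~F \/ G) — G is true.
  3. (B \/ C) — C is true.
  4. (F \/ ~B) — F is true.
  5. (A \/ ~G \/ D) — D is true.
  6. (~A \/ ~C \/ D) — D is true.
  7. (~B \/ ~A) — ~B is true.
  8. (~D \/ F) — F is true.
  9. (~F \/ G) — G is true.
  10. (~F \/ C) — C is true.
  11. (B \/ D) — D is true.
  12. (~B \/ ~D) — ~B is true.
  13. (~D \/ ~A \/ B) — ~A is true.
  14. (~G \/ ~A \/ E) — E is true.
  15. (E \/ ~F) — E is true.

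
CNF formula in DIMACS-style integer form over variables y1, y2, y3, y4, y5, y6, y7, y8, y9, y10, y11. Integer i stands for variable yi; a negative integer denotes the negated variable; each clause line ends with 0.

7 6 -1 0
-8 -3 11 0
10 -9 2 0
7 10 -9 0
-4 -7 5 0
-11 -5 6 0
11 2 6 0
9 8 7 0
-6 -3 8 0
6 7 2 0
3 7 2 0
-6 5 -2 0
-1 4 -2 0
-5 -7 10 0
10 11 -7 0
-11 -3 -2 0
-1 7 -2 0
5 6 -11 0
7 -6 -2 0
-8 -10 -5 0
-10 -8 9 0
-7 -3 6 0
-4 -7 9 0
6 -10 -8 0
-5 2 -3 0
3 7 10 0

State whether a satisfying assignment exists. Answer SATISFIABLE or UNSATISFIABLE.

SATISFIABLE

Branch on y1: take y1 = True.
For the remaining variables, y2 = False, y3 = True, y4 = True, y5 = False, y6 = True, y7 = False, y8 = True, y9 = False, y10 = False, y11 = True works.
So y1=T, y2=F, y3=T, y4=T, y5=F, y6=T, y7=F, y8=T, y9=F, y10=F, y11=T is a satisfying assignment.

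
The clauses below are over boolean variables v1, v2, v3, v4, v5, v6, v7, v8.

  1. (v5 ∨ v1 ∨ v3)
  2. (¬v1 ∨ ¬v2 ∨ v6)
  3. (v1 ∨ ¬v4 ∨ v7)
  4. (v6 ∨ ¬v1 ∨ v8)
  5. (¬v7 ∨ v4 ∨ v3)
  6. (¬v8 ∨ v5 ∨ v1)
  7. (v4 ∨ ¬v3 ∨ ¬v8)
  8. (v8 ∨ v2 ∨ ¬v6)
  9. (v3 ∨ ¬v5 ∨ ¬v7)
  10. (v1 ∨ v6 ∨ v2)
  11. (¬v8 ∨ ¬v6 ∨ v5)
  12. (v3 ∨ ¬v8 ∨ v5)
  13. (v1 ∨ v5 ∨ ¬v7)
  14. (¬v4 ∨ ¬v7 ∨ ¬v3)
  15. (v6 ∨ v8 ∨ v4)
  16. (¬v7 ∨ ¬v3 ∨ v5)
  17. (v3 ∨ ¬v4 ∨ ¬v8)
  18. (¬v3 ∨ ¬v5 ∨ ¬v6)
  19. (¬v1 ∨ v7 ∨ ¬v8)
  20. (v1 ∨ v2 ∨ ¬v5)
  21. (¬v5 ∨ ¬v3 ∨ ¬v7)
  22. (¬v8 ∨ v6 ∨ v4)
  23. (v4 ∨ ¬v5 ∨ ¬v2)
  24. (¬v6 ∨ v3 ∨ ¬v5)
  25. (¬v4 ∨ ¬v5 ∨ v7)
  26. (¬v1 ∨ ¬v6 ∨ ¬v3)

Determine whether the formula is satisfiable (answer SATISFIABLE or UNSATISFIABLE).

Branch on v1: take v1 = True.
Set v2 = True and propagate.
  then v6 is forced to True.
  then v3 is forced to False.
  then v5 is forced to False.
  then v8 is forced to False.
For the remaining variables, v4 = True, v7 = True works.
Every clause has at least one true literal under this assignment.
So v1=1, v2=1, v3=0, v4=1, v5=0, v6=1, v7=1, v8=0 is a satisfying assignment.

SATISFIABLE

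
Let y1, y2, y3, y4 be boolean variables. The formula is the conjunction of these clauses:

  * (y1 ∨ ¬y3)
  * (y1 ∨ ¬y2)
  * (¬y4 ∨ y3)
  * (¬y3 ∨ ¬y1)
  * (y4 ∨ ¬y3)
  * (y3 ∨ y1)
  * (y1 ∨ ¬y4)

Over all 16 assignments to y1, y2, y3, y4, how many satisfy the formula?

2

Satisfying assignments:
  y1=T y2=F y3=F y4=F
  y1=T y2=T y3=F y4=F
That's 2 in total.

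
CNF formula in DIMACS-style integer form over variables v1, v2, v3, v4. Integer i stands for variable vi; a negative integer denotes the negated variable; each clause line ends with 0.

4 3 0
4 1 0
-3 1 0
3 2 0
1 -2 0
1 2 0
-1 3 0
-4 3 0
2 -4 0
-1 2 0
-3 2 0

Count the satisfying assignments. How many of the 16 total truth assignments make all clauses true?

Satisfying assignments:
  v1=1 v2=1 v3=1 v4=0
  v1=1 v2=1 v3=1 v4=1
That's 2 in total.

2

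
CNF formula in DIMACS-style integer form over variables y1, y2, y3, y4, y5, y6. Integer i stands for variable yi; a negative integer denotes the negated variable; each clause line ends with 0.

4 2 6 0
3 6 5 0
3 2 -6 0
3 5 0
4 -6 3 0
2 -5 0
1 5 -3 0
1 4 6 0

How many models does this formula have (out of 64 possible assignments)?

19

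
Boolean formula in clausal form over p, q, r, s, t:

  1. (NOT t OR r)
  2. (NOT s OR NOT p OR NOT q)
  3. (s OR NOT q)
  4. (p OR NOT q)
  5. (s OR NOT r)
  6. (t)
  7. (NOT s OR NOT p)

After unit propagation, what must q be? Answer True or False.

Unit clause (t) sets t = True.
(r OR NOT t): since t = True, the clause reduces to (r). r = True.
(s OR NOT r) with r = True leaves only s, so s = True.
From (NOT p OR NOT s) and s = True: p = False.
From (p OR NOT q) and p = False: q = False.

False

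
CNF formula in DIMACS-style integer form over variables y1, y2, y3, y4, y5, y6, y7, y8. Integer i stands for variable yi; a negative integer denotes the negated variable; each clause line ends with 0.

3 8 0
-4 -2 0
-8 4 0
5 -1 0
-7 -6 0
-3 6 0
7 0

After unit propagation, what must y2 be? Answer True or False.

False

Unit clause (y7) sets y7 = True.
In (~y6 \/ ~y7), ~y7 is now false; ~y6 must hold, so y6 = False.
(y6 \/ ~y3) with y6 = False leaves only ~y3, so y3 = False.
From (y8 \/ y3) and y3 = False: y8 = True.
(y4 \/ ~y8): since y8 = True, the clause reduces to (y4). y4 = True.
From (~y4 \/ ~y2) and y4 = True: y2 = False.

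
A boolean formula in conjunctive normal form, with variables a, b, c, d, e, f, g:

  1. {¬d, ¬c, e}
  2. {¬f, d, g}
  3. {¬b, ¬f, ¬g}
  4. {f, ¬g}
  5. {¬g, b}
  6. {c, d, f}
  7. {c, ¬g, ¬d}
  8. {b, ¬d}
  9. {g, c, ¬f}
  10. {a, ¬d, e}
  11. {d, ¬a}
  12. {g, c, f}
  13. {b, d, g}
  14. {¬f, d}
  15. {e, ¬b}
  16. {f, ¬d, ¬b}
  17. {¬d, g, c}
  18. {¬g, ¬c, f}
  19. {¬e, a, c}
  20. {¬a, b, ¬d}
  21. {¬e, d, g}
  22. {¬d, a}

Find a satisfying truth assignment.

a = 1, b = 1, c = 1, d = 1, e = 1, f = 1, g = 0

Try a = True.
  then d is forced to True.
  then b is forced to True.
  then e is forced to True.
  then f is forced to True.
  then g is forced to False.
  then c is forced to True.
Every clause has at least one true literal under this assignment.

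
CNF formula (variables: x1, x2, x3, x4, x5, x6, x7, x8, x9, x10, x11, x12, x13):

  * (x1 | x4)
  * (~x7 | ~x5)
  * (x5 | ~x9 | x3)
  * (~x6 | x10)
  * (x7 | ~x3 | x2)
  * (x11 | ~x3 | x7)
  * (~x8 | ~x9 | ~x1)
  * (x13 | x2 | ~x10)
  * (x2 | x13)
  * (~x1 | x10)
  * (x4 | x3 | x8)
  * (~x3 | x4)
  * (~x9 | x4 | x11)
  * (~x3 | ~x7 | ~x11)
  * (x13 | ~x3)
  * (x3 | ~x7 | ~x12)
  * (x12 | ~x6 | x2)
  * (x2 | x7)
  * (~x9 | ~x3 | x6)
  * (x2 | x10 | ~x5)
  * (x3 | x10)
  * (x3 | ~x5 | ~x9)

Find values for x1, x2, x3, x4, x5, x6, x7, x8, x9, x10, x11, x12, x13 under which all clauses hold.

x1=False, x2=True, x3=True, x4=True, x5=False, x6=True, x7=True, x8=True, x9=True, x10=True, x11=False, x12=True, x13=True

x2 occurs only positively in the remaining clauses — set x2 = True.
Pure literal: x4 appears only positively; assign x4 = True.
Try x1 = False.
Branch on x3: take x3 = True.
  then x13 is forced to True.
Set x5 = False and propagate.
For the remaining variables, x6 = True, x7 = True, x8 = True, x9 = True, x10 = True, x11 = False, x12 = True works.
Every clause has at least one true literal under this assignment.
Check each clause:
  1. (x4 | x1) — x4 is true.
  2. (~x5 | ~x7) — ~x5 is true.
  3. (x3 | ~x9 | x5) — x3 is true.
  4. (~x6 | x10) — x10 is true.
  5. (~x3 | x2 | x7) — x2 is true.
  6. (x11 | x7 | ~x3) — x7 is true.
  7. (~x9 | ~x8 | ~x1) — ~x1 is true.
  8. (x2 | x13 | ~x10) — x2 is true.
  9. (x13 | x2) — x2 is true.
  10. (~x1 | x10) — x10 is true.
  11. (x3 | x8 | x4) — x8 is true.
  12. (x4 | ~x3) — x4 is true.
  13. (x11 | x4 | ~x9) — x4 is true.
  14. (~x3 | ~x7 | ~x11) — ~x11 is true.
  15. (~x3 | x13) — x13 is true.
  16. (~x7 | x3 | ~x12) — x3 is true.
  17. (~x6 | x12 | x2) — x2 is true.
  18. (x2 | x7) — x2 is true.
  19. (~x3 | x6 | ~x9) — x6 is true.
  20. (x2 | ~x5 | x10) — x10 is true.
  21. (x3 | x10) — x10 is true.
  22. (x3 | ~x5 | ~x9) — ~x5 is true.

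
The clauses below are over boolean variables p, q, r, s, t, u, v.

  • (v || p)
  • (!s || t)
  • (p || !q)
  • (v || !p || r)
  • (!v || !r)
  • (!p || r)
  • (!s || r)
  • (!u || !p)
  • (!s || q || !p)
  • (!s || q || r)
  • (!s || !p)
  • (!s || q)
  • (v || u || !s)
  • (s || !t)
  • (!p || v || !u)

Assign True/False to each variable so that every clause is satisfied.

Branch on p: take p = True.
  then r is forced to True.
  then v is forced to False.
  then u is forced to False.
  then s is forced to False.
  then t is forced to False.
q is now unconstrained; take q = True.

p = True, q = True, r = True, s = False, t = False, u = False, v = False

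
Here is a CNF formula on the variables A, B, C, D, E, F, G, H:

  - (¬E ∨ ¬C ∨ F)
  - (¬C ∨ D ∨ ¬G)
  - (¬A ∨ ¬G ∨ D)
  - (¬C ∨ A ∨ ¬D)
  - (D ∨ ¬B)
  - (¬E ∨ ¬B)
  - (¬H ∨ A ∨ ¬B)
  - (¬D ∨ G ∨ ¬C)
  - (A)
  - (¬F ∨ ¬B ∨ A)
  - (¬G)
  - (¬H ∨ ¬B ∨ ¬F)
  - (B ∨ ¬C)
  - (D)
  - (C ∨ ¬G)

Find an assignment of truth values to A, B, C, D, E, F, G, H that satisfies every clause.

A=True, B=False, C=False, D=True, E=True, F=True, G=False, H=False

Check each clause:
  1. (¬E ∨ ¬C ∨ F) — ¬C is true.
  2. (¬C ∨ ¬G ∨ D) — ¬G is true.
  3. (¬G ∨ D ∨ ¬A) — ¬G is true.
  4. (¬C ∨ A ∨ ¬D) — A is true.
  5. (¬B ∨ D) — D is true.
  6. (¬E ∨ ¬B) — ¬B is true.
  7. (¬B ∨ ¬H ∨ A) — ¬H is true.
  8. (¬D ∨ G ∨ ¬C) — ¬C is true.
  9. (A) — A is true.
  10. (A ∨ ¬F ∨ ¬B) — A is true.
  11. (¬G) — ¬G is true.
  12. (¬B ∨ ¬H ∨ ¬F) — ¬H is true.
  13. (B ∨ ¬C) — ¬C is true.
  14. (D) — D is true.
  15. (C ∨ ¬G) — ¬G is true.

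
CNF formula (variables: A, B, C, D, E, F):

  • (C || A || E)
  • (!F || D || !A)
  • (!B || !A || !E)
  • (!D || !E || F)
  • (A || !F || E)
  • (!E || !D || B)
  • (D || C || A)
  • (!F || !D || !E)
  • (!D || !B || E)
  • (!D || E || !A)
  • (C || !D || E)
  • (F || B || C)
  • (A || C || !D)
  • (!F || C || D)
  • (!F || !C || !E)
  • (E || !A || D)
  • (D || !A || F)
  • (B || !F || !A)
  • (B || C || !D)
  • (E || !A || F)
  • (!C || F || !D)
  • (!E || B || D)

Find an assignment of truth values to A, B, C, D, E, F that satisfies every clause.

A=F, B=F, C=T, D=F, E=F, F=F

Try A = False.
Try B = False.
Set C = True and propagate.
For the remaining variables, D = False, E = False, F = False works.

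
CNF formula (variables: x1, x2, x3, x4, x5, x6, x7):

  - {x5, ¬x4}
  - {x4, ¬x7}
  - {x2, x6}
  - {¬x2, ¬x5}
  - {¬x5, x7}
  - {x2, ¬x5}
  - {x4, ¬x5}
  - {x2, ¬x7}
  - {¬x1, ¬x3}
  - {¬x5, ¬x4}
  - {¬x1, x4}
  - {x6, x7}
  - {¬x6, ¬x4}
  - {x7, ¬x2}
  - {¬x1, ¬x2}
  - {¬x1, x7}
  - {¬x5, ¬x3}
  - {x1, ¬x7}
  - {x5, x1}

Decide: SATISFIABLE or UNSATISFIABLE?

UNSATISFIABLE

x5 = True:
  propagation gives x2=False; an empty clause results — contradiction.
x5 = False:
  propagation gives x4=False, x7=False, x1=False; an empty clause results — contradiction.
Every branch closes, so no satisfying assignment exists.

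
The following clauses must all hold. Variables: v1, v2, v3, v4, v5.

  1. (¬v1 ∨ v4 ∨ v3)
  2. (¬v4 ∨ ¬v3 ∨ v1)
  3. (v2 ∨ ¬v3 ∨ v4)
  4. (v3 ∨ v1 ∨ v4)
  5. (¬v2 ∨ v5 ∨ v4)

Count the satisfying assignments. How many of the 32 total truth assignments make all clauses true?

14

Split on v4, then v3.
  v4=T, v3=T: remaining (v1,v2,v5) ∈ {(T,F,F); (T,F,T); (T,T,F); (T,T,T)} — 4.
  v4=T, v3=F: v1, v2, v5 free → 2^3 = 8.
  v4=F, v3=T: remaining (v1,v2,v5) ∈ {(F,T,T); (T,T,T)} — 2.
  v4=F, v3=F: a clause becomes empty — 0.
Total: 4 + 8 + 2 + 0 = 14.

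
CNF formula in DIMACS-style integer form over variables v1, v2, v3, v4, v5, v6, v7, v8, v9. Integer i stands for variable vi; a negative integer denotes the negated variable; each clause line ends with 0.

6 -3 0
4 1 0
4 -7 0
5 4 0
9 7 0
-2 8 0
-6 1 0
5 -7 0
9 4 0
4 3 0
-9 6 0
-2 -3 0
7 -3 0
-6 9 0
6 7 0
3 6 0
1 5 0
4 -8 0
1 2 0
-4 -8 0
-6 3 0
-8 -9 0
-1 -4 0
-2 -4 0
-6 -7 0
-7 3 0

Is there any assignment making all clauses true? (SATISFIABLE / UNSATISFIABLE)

UNSATISFIABLE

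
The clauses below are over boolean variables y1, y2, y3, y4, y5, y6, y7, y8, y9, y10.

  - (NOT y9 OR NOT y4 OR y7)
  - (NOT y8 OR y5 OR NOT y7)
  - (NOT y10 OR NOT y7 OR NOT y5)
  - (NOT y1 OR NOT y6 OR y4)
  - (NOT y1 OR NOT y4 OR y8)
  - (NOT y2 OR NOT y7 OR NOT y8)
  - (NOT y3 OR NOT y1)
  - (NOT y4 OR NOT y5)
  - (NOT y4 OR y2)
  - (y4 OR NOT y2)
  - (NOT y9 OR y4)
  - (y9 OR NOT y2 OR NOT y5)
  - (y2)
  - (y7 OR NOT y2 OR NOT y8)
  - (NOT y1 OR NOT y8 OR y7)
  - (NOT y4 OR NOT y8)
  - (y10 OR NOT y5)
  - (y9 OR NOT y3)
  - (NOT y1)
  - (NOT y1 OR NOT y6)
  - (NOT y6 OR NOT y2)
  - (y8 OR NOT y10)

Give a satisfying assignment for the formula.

(y2) is a unit clause, so y2 = True.
The clause (y4) is unit: y4 must be True.
The clause (NOT y5) is unit: y5 must be False.
(NOT y8) is a unit clause, so y8 = False.
Unit propagation: (NOT y1) forces y1 = False.
Unit propagation: (NOT y6) forces y6 = False.
(NOT y10) is a unit clause, so y10 = False.
Pure literal: y3 appears only negated; assign y3 = False.
Pure literal: y7 appears only positively; assign y7 = True.
y9 is now unconstrained; take y9 = False.
Every clause has at least one true literal under this assignment.

y1 = False, y2 = True, y3 = False, y4 = True, y5 = False, y6 = False, y7 = True, y8 = False, y9 = False, y10 = False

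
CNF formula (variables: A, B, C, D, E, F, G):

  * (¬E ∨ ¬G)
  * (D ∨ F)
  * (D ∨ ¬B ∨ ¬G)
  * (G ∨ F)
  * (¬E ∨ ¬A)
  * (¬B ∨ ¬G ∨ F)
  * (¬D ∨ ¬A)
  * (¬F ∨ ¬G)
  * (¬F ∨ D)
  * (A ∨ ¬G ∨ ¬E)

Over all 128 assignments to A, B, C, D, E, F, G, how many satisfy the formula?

10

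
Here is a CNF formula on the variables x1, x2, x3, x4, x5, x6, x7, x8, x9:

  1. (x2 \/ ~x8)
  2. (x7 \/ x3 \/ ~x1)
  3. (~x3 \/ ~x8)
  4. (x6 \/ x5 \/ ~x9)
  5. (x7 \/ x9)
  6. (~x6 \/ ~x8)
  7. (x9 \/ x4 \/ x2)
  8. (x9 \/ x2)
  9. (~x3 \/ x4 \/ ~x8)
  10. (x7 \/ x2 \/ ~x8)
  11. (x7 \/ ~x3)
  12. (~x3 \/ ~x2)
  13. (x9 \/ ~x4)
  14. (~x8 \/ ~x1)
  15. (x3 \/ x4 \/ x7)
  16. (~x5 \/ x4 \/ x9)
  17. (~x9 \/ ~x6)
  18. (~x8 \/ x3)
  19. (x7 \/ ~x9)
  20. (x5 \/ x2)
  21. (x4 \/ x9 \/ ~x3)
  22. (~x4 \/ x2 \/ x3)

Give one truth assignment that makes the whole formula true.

x1=False  x2=False  x3=False  x4=False  x5=True  x6=False  x7=True  x8=False  x9=True

Check each clause:
  1. (~x8 \/ x2) — ~x8 is true.
  2. (x7 \/ x3 \/ ~x1) — ~x1 is true.
  3. (~x8 \/ ~x3) — ~x8 is true.
  4. (x6 \/ x5 \/ ~x9) — x5 is true.
  5. (x7 \/ x9) — x9 is true.
  6. (~x6 \/ ~x8) — ~x8 is true.
  7. (x4 \/ x9 \/ x2) — x9 is true.
  8. (x2 \/ x9) — x9 is true.
  9. (x4 \/ ~x3 \/ ~x8) — ~x8 is true.
  10. (~x8 \/ x7 \/ x2) — ~x8 is true.
  11. (x7 \/ ~x3) — ~x3 is true.
  12. (~x2 \/ ~x3) — ~x3 is true.
  13. (x9 \/ ~x4) — x9 is true.
  14. (~x1 \/ ~x8) — ~x8 is true.
  15. (x3 \/ x7 \/ x4) — x7 is true.
  16. (x4 \/ x9 \/ ~x5) — x9 is true.
  17. (~x9 \/ ~x6) — ~x6 is true.
  18. (~x8 \/ x3) — ~x8 is true.
  19. (~x9 \/ x7) — x7 is true.
  20. (x2 \/ x5) — x5 is true.
  21. (x9 \/ ~x3 \/ x4) — x9 is true.
  22. (x2 \/ x3 \/ ~x4) — ~x4 is true.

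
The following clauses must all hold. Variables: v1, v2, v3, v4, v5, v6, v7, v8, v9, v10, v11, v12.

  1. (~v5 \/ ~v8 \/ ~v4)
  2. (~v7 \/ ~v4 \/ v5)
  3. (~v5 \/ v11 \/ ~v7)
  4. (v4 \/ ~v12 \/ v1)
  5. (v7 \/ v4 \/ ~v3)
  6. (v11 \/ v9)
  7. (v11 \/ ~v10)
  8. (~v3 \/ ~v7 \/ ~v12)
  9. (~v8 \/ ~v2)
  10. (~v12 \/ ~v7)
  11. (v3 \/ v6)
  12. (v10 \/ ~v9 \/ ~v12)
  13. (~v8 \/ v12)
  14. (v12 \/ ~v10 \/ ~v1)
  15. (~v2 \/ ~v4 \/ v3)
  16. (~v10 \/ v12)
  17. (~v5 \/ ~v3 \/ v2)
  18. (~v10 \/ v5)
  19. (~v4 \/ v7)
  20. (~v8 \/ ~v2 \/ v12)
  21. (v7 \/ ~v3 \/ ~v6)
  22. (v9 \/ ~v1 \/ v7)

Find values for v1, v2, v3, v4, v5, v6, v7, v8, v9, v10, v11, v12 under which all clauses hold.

v1=True, v2=True, v3=False, v4=False, v5=False, v6=True, v7=True, v8=False, v9=False, v10=False, v11=True, v12=False

v8 occurs only negated in the remaining clauses — set v8 = False.
Pure literal: v11 appears only positively; assign v11 = True.
Set v1 = True and propagate.
Branch on v2: take v2 = True.
For the remaining variables, v3 = False, v4 = False, v5 = False, v6 = True, v7 = True, v9 = False, v10 = False, v12 = False works.
Every clause has at least one true literal under this assignment.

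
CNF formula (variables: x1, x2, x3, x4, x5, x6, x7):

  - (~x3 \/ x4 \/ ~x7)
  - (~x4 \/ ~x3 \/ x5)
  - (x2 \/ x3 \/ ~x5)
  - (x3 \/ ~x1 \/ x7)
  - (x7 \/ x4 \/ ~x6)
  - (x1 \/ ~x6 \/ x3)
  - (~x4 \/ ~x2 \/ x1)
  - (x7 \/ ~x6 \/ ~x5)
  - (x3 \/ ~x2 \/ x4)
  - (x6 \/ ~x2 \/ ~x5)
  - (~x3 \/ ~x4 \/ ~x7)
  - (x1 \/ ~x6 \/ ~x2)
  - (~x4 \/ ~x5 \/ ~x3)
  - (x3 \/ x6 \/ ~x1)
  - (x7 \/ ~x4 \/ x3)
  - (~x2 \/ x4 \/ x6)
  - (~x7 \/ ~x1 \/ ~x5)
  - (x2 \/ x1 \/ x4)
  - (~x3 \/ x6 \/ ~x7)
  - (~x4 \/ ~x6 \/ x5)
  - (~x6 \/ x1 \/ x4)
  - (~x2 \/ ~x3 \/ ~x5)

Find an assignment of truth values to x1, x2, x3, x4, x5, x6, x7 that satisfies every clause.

Set x1 = True and propagate.
Set x2 = False and propagate.
Try x3 = True.
For the remaining variables, x4 = False, x5 = False, x6 = False, x7 = False works.
Check each clause:
  1. (~x3 \/ ~x7 \/ x4) — ~x7 is true.
  2. (~x4 \/ ~x3 \/ x5) — ~x4 is true.
  3. (x2 \/ ~x5 \/ x3) — x3 is true.
  4. (x7 \/ x3 \/ ~x1) — x3 is true.
  5. (~x6 \/ x4 \/ x7) — ~x6 is true.
  6. (x1 \/ x3 \/ ~x6) — x1 is true.
  7. (~x2 \/ ~x4 \/ x1) — x1 is true.
  8. (~x6 \/ ~x5 \/ x7) — ~x6 is true.
  9. (~x2 \/ x3 \/ x4) — x3 is true.
  10. (~x2 \/ ~x5 \/ x6) — ~x5 is true.
  11. (~x4 \/ ~x3 \/ ~x7) — ~x7 is true.
  12. (~x6 \/ ~x2 \/ x1) — x1 is true.
  13. (~x3 \/ ~x4 \/ ~x5) — ~x5 is true.
  14. (x6 \/ x3 \/ ~x1) — x3 is true.
  15. (~x4 \/ x3 \/ x7) — x3 is true.
  16. (~x2 \/ x6 \/ x4) — ~x2 is true.
  17. (~x7 \/ ~x1 \/ ~x5) — ~x7 is true.
  18. (x4 \/ x2 \/ x1) — x1 is true.
  19. (~x3 \/ x6 \/ ~x7) — ~x7 is true.
  20. (x5 \/ ~x6 \/ ~x4) — ~x6 is true.
  21. (~x6 \/ x1 \/ x4) — x1 is true.
  22. (~x2 \/ ~x3 \/ ~x5) — ~x5 is true.

x1=True, x2=False, x3=True, x4=False, x5=False, x6=False, x7=False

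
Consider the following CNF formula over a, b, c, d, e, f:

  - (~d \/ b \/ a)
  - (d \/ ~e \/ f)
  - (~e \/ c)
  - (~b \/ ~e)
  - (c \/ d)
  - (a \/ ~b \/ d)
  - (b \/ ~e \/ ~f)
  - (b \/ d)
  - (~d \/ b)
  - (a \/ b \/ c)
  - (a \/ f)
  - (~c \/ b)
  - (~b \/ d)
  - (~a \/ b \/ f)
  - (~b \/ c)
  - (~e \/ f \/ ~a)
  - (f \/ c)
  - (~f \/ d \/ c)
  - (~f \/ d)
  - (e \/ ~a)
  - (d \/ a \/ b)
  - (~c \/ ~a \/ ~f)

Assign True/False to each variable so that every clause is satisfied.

a = F  b = T  c = T  d = T  e = F  f = T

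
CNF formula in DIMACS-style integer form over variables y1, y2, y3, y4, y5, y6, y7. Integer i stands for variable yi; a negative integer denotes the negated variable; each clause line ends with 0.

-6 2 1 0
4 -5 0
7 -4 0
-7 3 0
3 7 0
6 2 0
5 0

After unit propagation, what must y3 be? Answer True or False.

True

(y5) is a unit clause: y5 = True.
(y4 ∨ ¬y5) with y5 = True leaves only y4, so y4 = True.
(¬y4 ∨ y7): since y4 = True, the clause reduces to (y7). y7 = True.
In (¬y7 ∨ y3), ¬y7 is now false; y3 must hold, so y3 = True.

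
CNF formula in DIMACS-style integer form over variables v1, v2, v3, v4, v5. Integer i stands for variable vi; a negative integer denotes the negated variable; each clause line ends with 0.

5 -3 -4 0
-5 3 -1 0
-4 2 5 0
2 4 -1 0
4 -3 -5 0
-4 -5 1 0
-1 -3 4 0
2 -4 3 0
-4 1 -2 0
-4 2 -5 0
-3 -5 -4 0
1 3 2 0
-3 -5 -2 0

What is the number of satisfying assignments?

6

The models are:
  v1=F v2=F v3=T v4=F v5=F
  v1=F v2=T v3=F v4=F v5=F
  v1=F v2=T v3=F v4=F v5=T
  v1=F v2=T v3=T v4=F v5=F
  v1=T v2=T v3=F v4=F v5=F
  v1=T v2=T v3=F v4=T v5=F
Count: 6.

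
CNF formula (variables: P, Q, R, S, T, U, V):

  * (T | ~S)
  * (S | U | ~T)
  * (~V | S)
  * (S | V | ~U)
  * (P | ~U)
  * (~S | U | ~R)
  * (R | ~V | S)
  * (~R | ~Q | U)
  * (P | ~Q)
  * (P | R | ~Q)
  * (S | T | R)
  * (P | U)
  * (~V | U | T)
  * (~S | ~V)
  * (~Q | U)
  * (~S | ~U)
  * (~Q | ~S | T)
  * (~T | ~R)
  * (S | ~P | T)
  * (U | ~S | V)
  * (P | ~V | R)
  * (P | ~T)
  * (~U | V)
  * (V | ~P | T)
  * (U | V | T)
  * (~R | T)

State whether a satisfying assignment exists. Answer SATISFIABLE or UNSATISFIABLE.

S = True:
  propagation gives T=True, V=False, U=False; an empty clause results — contradiction.
S = False:
  propagation gives V=False, U=False, T=False; an empty clause results — contradiction.
Every branch closes, so no satisfying assignment exists.

UNSATISFIABLE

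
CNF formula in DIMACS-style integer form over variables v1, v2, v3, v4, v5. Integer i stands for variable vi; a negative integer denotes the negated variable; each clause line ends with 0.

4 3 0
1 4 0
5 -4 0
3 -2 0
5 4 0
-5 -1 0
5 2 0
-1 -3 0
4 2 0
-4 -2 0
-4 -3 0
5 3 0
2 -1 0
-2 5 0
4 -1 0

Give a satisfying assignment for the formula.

v1 = F, v2 = F, v3 = F, v4 = T, v5 = T

Check each clause:
  1. (v4 OR v3) — v4 is true.
  2. (v4 OR v1) — v4 is true.
  3. (NOT v4 OR v5) — v5 is true.
  4. (v3 OR NOT v2) — NOT v2 is true.
  5. (v4 OR v5) — v4 is true.
  6. (NOT v5 OR NOT v1) — NOT v1 is true.
  7. (v5 OR v2) — v5 is true.
  8. (NOT v1 OR NOT v3) — NOT v3 is true.
  9. (v4 OR v2) — v4 is true.
  10. (NOT v4 OR NOT v2) — NOT v2 is true.
  11. (NOT v4 OR NOT v3) — NOT v3 is true.
  12. (v3 OR v5) — v5 is true.
  13. (NOT v1 OR v2) — NOT v1 is true.
  14. (NOT v2 OR v5) — v5 is true.
  15. (v4 OR NOT v1) — v4 is true.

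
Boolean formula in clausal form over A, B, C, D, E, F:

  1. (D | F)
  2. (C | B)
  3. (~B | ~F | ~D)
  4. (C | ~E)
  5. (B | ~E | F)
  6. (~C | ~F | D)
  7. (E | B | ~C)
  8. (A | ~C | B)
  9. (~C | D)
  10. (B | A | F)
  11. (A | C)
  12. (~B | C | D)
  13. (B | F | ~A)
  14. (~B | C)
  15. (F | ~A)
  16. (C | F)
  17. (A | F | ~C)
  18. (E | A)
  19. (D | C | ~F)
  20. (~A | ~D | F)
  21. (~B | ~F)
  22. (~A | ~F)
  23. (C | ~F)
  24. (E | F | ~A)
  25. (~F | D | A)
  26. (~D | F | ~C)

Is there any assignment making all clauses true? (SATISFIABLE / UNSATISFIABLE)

UNSATISFIABLE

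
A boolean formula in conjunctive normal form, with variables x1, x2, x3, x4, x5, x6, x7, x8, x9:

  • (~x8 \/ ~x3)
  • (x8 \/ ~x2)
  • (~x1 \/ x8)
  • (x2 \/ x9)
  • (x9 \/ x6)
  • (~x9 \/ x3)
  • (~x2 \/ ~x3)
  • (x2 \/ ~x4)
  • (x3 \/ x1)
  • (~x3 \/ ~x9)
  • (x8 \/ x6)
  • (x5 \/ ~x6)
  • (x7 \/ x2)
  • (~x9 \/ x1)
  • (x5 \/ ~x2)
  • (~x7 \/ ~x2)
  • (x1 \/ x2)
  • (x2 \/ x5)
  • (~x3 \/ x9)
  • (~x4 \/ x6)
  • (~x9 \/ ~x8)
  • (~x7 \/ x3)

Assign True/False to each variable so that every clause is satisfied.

x1=True  x2=True  x3=False  x4=False  x5=True  x6=True  x7=False  x8=True  x9=False

Check each clause:
  1. (~x8 \/ ~x3) — ~x3 is true.
  2. (~x2 \/ x8) — x8 is true.
  3. (~x1 \/ x8) — x8 is true.
  4. (x9 \/ x2) — x2 is true.
  5. (x9 \/ x6) — x6 is true.
  6. (~x9 \/ x3) — ~x9 is true.
  7. (~x2 \/ ~x3) — ~x3 is true.
  8. (~x4 \/ x2) — x2 is true.
  9. (x3 \/ x1) — x1 is true.
  10. (~x9 \/ ~x3) — ~x3 is true.
  11. (x6 \/ x8) — x8 is true.
  12. (x5 \/ ~x6) — x5 is true.
  13. (x2 \/ x7) — x2 is true.
  14. (~x9 \/ x1) — x1 is true.
  15. (~x2 \/ x5) — x5 is true.
  16. (~x7 \/ ~x2) — ~x7 is true.
  17. (x1 \/ x2) — x1 is true.
  18. (x5 \/ x2) — x2 is true.
  19. (x9 \/ ~x3) — ~x3 is true.
  20. (~x4 \/ x6) — ~x4 is true.
  21. (~x8 \/ ~x9) — ~x9 is true.
  22. (~x7 \/ x3) — ~x7 is true.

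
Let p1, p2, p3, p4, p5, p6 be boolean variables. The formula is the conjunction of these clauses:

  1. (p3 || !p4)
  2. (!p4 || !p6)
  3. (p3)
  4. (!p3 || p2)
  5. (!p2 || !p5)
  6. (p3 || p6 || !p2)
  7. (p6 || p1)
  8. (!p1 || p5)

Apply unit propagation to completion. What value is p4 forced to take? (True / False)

(p3) is a unit clause: p3 = True.
From (!p3 || p2) and p3 = True: p2 = True.
(!p2 || !p5): since p2 = True, the clause reduces to (!p5). p5 = False.
(!p1 || p5) with p5 = False leaves only !p1, so p1 = False.
From (p1 || p6) and p1 = False: p6 = True.
From (!p4 || !p6) and p6 = True: p4 = False.

False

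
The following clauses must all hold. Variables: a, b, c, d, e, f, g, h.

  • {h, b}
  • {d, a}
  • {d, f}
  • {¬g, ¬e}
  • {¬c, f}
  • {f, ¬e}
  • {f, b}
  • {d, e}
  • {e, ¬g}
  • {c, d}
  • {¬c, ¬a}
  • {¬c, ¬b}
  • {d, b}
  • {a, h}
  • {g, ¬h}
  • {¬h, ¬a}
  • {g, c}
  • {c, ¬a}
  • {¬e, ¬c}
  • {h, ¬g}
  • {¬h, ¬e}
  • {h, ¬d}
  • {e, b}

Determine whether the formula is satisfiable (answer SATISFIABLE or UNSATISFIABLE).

UNSATISFIABLE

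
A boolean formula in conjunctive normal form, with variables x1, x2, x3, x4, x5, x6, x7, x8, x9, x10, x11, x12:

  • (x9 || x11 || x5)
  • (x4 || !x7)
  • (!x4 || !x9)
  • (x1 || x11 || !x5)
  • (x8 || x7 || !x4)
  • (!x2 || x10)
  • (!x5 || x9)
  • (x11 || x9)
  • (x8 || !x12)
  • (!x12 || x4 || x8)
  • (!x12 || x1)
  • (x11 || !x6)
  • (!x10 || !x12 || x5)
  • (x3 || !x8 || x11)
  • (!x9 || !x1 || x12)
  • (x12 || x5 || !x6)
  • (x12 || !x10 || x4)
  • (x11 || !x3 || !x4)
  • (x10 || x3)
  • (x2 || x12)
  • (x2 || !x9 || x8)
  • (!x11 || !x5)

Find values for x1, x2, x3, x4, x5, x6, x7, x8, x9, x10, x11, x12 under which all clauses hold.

x1=T, x2=T, x3=T, x4=T, x5=F, x6=F, x7=T, x8=T, x9=F, x10=T, x11=T, x12=F

Check each clause:
  1. (x5 || x9 || x11) — x11 is true.
  2. (!x7 || x4) — x4 is true.
  3. (!x9 || !x4) — !x9 is true.
  4. (x1 || x11 || !x5) — x1 is true.
  5. (!x4 || x8 || x7) — x8 is true.
  6. (!x2 || x10) — x10 is true.
  7. (!x5 || x9) — !x5 is true.
  8. (x11 || x9) — x11 is true.
  9. (!x12 || x8) — x8 is true.
  10. (x4 || !x12 || x8) — x8 is true.
  11. (x1 || !x12) — x1 is true.
  12. (x11 || !x6) — !x6 is true.
  13. (!x10 || x5 || !x12) — !x12 is true.
  14. (!x8 || x3 || x11) — x11 is true.
  15. (x12 || !x9 || !x1) — !x9 is true.
  16. (x12 || x5 || !x6) — !x6 is true.
  17. (x12 || x4 || !x10) — x4 is true.
  18. (!x4 || x11 || !x3) — x11 is true.
  19. (x10 || x3) — x10 is true.
  20. (x2 || x12) — x2 is true.
  21. (!x9 || x8 || x2) — x8 is true.
  22. (!x11 || !x5) — !x5 is true.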